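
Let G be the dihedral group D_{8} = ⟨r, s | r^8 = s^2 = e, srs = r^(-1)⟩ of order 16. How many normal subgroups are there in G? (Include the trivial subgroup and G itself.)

G has 19 subgroups. Checking conjugation-invariance by order — order 1: 1/1 normal; order 2: 1/9 normal; order 4: 1/5 normal; order 8: 3/3 normal; order 16: 1/1 normal.
Total normal subgroups: 7.

7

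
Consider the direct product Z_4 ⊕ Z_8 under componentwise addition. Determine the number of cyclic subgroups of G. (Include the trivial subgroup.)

14

A cyclic subgroup of order d is generated by each of its φ(d) elements of order d, so the cyclic subgroups of order d number (#elements of order d)/φ(d).
Cyclic subgroups by order — order 1: 1; order 2: 3; order 4: 6; order 8: 4.
Total: 14.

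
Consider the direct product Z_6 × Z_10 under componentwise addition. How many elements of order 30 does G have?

An element (a,b) has order lcm(ord(a), ord(b)); count pairs with lcm equal to 30.
Enumerating gives 24 such elements.

24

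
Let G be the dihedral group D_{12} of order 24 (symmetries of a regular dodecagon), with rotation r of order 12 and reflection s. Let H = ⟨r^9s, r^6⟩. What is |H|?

4

|⟨r^9s⟩| = 2 and |⟨r^6⟩| = 2, so |H| is a multiple of lcm(2, 2) = 2 and divides |G| = 24.
Closing under the operation: H = {e, r^6, r^3s, r^9s}, so |H| = 4.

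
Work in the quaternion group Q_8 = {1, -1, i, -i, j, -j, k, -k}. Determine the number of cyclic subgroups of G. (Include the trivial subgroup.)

Each element a generates a cyclic subgroup ⟨a⟩; distinct elements may generate the same one (a cyclic group of order d has φ(d) generators).
Cyclic subgroups by order — order 1: 1; order 2: 1; order 4: 3.
Total: 5.

5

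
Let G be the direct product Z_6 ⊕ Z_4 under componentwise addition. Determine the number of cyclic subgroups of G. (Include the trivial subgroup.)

12

A cyclic subgroup of order d is generated by each of its φ(d) elements of order d, so the cyclic subgroups of order d number (#elements of order d)/φ(d).
Cyclic subgroups by order — order 1: 1; order 2: 3; order 3: 1; order 4: 2; order 6: 3; order 12: 2.
Total: 12.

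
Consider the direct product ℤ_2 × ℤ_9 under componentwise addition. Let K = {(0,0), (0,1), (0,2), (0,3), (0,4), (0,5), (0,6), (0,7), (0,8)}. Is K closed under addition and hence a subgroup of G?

Yes

|K| = 9 divides |G| = 18, consistent with Lagrange.
K contains the identity, every element's inverse is in K, and K is closed under +: it is a subgroup.
In fact K = ⟨(0,1)⟩.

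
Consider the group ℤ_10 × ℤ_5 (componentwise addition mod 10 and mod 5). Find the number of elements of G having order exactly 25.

An element (a,b) has order lcm(ord(a), ord(b)); count pairs with lcm equal to 25.
Enumerating gives 0 such elements.

0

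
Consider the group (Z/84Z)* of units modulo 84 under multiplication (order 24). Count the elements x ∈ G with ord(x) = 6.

14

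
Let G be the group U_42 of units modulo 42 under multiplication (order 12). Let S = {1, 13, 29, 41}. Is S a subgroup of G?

|S| = 4 divides |G| = 12, consistent with Lagrange.
S contains the identity, every element's inverse is in S, and S is closed under ·: it is a subgroup.

Yes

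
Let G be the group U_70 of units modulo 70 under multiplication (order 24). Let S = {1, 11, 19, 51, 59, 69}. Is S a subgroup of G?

Yes

|S| = 6 divides |G| = 24, consistent with Lagrange.
S contains the identity, every element's inverse is in S, and S is closed under ·: it is a subgroup.
In fact S = ⟨19⟩.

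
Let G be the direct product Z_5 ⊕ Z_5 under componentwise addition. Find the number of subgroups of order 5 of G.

6

|G| = 25 and 5 | 25, so subgroups of order 5 are possible by Lagrange.
The subgroups of order 5 are: {(0,0), (0,1), (0,2), (0,3), (0,4)}; {(0,0), (1,0), (2,0), (3,0), (4,0)}; {(0,0), (1,1), (2,2), (3,3), (4,4)}; {(0,0), (1,2), (2,4), (3,1), (4,3)}; … (6 in all).
So G has 6 subgroups of order 5.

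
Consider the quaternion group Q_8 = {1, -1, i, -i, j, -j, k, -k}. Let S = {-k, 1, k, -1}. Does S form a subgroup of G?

Yes

|S| = 4 divides |G| = 8, consistent with Lagrange.
S contains the identity, every element's inverse is in S, and S is closed under ·: it is a subgroup.
In fact S = ⟨-k⟩.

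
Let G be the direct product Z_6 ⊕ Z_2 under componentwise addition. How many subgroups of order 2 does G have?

|G| = 12 and 2 | 12, so subgroups of order 2 are possible by Lagrange.
The subgroups of order 2 are: {(0,0), (0,1)}; {(0,0), (3,0)}; {(0,0), (3,1)}.
So G has 3 subgroups of order 2.

3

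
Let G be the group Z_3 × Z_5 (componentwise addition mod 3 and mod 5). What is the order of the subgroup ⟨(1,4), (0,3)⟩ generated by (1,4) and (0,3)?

15

|⟨(1,4)⟩| = 15 and |⟨(0,3)⟩| = 5, so |H| is a multiple of lcm(15, 5) = 15 and divides |G| = 15.
Closing {(1,4), (0,3)} under the group operation gives all of G, so |H| = 15.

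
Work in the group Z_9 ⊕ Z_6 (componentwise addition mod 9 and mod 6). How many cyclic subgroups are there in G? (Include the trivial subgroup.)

16

Each element a generates a cyclic subgroup ⟨a⟩; distinct elements may generate the same one (a cyclic group of order d has φ(d) generators).
Cyclic subgroups by order — order 1: 1; order 2: 1; order 3: 4; order 6: 4; order 9: 3; order 18: 3.
Total: 16.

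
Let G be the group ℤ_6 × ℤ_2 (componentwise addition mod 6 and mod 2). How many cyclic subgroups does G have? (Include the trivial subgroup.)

8

Each element a generates a cyclic subgroup ⟨a⟩; distinct elements may generate the same one (a cyclic group of order d has φ(d) generators).
Cyclic subgroups by order — order 1: 1; order 2: 3; order 3: 1; order 6: 3.
Total: 8.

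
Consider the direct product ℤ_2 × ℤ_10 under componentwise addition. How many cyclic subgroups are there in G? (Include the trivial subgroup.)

Group the elements of G by the cyclic subgroup they generate; each cyclic subgroup of order d accounts for φ(d) elements.
Cyclic subgroups by order — order 1: 1; order 2: 3; order 5: 1; order 10: 3.
Total: 8.

8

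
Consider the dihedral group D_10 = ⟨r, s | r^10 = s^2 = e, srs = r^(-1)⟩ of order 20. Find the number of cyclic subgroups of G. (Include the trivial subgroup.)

14

A cyclic subgroup of order d is generated by each of its φ(d) elements of order d, so the cyclic subgroups of order d number (#elements of order d)/φ(d).
Cyclic subgroups by order — order 1: 1; order 2: 11; order 5: 1; order 10: 1.
Total: 14.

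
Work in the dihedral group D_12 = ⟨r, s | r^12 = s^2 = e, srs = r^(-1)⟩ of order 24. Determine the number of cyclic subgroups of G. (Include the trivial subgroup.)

18

Each element a generates a cyclic subgroup ⟨a⟩; distinct elements may generate the same one (a cyclic group of order d has φ(d) generators).
Cyclic subgroups by order — order 1: 1; order 2: 13; order 3: 1; order 4: 1; order 6: 1; order 12: 1.
Total: 18.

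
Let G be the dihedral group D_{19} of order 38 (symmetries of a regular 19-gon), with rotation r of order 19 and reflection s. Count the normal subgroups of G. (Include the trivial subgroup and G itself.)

G has 22 subgroups. Checking conjugation-invariance by order — order 1: 1/1 normal; order 2: 0/19 normal; order 19: 1/1 normal; order 38: 1/1 normal.
Total normal subgroups: 3.

3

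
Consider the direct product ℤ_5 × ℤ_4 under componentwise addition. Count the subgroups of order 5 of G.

1

|G| = 20 and 5 | 20, so subgroups of order 5 are possible by Lagrange.
The subgroups of order 5 are: {(0,0), (1,0), (2,0), (3,0), (4,0)}.
So G has 1 subgroup of order 5.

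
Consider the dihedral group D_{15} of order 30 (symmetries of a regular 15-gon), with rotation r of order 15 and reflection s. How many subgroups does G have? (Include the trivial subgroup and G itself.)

|G| = 30, so by Lagrange every subgroup order divides 30. Divisors: 1, 2, 3, 5, 6, 10, 15, 30.
Subgroups by order — order 1: 1; order 2: 15; order 3: 1; order 5: 1; order 6: 5; order 10: 3; order 15: 1; order 30: 1.
Total: 1 + 15 + 1 + 1 + 5 + 3 + 1 + 1 = 28.

28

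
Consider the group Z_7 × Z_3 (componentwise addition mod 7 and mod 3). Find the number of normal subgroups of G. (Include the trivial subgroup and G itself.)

4

G is abelian, so every subgroup is normal.
G has 4 subgroups in total, hence 4 normal subgroups.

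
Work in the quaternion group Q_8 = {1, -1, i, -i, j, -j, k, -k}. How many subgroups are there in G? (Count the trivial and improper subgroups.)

|G| = 8, so by Lagrange every subgroup order divides 8. Divisors: 1, 2, 4, 8.
Subgroups by order — order 1: 1; order 2: 1; order 4: 3; order 8: 1.
Total: 1 + 1 + 3 + 1 = 6.

6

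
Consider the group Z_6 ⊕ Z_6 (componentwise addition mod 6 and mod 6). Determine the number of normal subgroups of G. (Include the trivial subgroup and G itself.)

30

G is abelian, so every subgroup is normal.
G has 30 subgroups in total, hence 30 normal subgroups.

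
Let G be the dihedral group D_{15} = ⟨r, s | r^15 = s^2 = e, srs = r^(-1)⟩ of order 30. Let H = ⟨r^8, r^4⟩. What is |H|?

15

|⟨r^8⟩| = 15 and |⟨r^4⟩| = 15, so |H| is a multiple of lcm(15, 15) = 15 and divides |G| = 30.
Closing under the operation: H = {e, r, r^2, r^3, r^4, r^5, r^6, r^7, r^8, r^9, r^10, r^11, r^12, r^13, r^14}, so |H| = 15.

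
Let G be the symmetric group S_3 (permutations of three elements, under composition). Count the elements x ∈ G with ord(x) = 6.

0

No element of G has order 6 (even though 6 | 6).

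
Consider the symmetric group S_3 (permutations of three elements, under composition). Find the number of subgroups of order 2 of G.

3

|G| = 6 and 2 | 6, so subgroups of order 2 are possible by Lagrange.
The subgroups of order 2 are: {e, (1 2)}; {e, (1 3)}; {e, (2 3)}.
So G has 3 subgroups of order 2.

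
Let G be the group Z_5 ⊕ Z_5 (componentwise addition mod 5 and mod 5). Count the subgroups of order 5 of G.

|G| = 25 and 5 | 25, so subgroups of order 5 are possible by Lagrange.
The subgroups of order 5 are: {(0,0), (0,1), (0,2), (0,3), (0,4)}; {(0,0), (1,0), (2,0), (3,0), (4,0)}; {(0,0), (1,1), (2,2), (3,3), (4,4)}; {(0,0), (1,2), (2,4), (3,1), (4,3)}; … (6 in all).
So G has 6 subgroups of order 5.

6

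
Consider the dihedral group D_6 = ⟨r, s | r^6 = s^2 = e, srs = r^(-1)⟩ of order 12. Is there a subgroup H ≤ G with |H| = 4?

4 | 12. A subgroup of order 4 is {e, r^3, r^2s, r^5s}.

Yes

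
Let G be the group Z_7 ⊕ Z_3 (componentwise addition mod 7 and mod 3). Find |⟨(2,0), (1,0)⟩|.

|⟨(2,0)⟩| = 7 and |⟨(1,0)⟩| = 7, so |H| is a multiple of lcm(7, 7) = 7 and divides |G| = 21.
Closing under the operation: H = {(0,0), (1,0), (2,0), (3,0), (4,0), (5,0), (6,0)}, so |H| = 7.

7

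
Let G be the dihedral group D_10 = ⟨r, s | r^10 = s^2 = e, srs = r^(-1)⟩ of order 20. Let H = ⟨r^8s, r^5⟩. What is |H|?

|⟨r^8s⟩| = 2 and |⟨r^5⟩| = 2, so |H| is a multiple of lcm(2, 2) = 2 and divides |G| = 20.
Closing under the operation: H = {e, r^5, r^3s, r^8s}, so |H| = 4.

4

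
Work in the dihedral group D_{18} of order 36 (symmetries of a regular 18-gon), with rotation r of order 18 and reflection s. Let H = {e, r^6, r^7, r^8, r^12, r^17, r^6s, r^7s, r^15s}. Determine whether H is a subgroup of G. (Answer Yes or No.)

r^17 ∈ H but its inverse r ∉ H, so H is not a subgroup.

No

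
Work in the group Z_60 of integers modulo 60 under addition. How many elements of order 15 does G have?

8

In a cyclic group of order 60, the number of elements of order d (for d | 60) is φ(d).
φ(15) = 8.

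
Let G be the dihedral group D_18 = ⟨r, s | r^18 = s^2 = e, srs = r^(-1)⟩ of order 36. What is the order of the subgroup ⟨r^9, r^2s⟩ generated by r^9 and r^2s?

4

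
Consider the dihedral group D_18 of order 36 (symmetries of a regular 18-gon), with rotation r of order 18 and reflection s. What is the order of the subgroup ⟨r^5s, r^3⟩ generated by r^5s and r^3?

12

|⟨r^5s⟩| = 2 and |⟨r^3⟩| = 6, so |H| is a multiple of lcm(2, 6) = 6 and divides |G| = 36.
Closing under the operation: H = {e, r^3, r^6, r^9, r^12, r^15, r^2s, r^5s, r^8s, r^11s, r^14s, r^17s}, so |H| = 12.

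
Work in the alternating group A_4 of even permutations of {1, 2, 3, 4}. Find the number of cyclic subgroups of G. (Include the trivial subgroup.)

A cyclic subgroup of order d is generated by each of its φ(d) elements of order d, so the cyclic subgroups of order d number (#elements of order d)/φ(d).
Cyclic subgroups by order — order 1: 1; order 2: 3; order 3: 4.
Total: 8.

8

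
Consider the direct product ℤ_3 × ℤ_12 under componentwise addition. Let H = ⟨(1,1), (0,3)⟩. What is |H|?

|⟨(1,1)⟩| = 12 and |⟨(0,3)⟩| = 4, so |H| is a multiple of lcm(12, 4) = 12 and divides |G| = 36.
Closing under the operation: H = {(0,0), (0,3), (0,6), (0,9), (1,1), (1,4), (1,7), (1,10), (2,2), (2,5), (2,8), (2,11)}, so |H| = 12.

12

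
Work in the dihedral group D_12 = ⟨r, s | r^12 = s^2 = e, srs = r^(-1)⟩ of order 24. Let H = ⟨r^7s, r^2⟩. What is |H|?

12

|⟨r^7s⟩| = 2 and |⟨r^2⟩| = 6, so |H| is a multiple of lcm(2, 6) = 6 and divides |G| = 24.
Closing under the operation: H = {e, r^2, r^4, r^6, r^8, r^10, rs, r^3s, r^5s, r^7s, r^9s, r^11s}, so |H| = 12.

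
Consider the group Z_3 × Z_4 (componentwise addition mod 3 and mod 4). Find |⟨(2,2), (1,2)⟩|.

|⟨(2,2)⟩| = 6 and |⟨(1,2)⟩| = 6, so |H| is a multiple of lcm(6, 6) = 6 and divides |G| = 12.
Closing under the operation: H = {(0,0), (0,2), (1,0), (1,2), (2,0), (2,2)}, so |H| = 6.

6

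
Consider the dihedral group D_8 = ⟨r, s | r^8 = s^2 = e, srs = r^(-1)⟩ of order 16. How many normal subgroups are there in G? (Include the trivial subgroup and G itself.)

G has 19 subgroups. Checking conjugation-invariance by order — order 1: 1/1 normal; order 2: 1/9 normal; order 4: 1/5 normal; order 8: 3/3 normal; order 16: 1/1 normal.
Total normal subgroups: 7.

7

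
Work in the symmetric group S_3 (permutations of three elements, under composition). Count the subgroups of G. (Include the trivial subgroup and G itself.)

|G| = 6, so by Lagrange every subgroup order divides 6. Divisors: 1, 2, 3, 6.
Subgroups by order — order 1: 1; order 2: 3; order 3: 1; order 6: 1.
Total: 1 + 3 + 1 + 1 = 6.

6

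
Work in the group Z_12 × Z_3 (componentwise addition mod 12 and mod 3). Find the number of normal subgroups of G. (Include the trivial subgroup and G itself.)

G is abelian, so every subgroup is normal.
G has 18 subgroups in total, hence 18 normal subgroups.

18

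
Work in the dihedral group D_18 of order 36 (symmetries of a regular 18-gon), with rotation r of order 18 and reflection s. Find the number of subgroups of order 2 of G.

19

|G| = 36 and 2 | 36, so subgroups of order 2 are possible by Lagrange.
The subgroups of order 2 are: {e, r^10s}; {e, r^11s}; {e, r^12s}; {e, r^13s}; … (19 in all).
So G has 19 subgroups of order 2.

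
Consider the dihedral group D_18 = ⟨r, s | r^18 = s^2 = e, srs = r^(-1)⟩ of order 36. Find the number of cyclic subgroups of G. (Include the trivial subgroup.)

24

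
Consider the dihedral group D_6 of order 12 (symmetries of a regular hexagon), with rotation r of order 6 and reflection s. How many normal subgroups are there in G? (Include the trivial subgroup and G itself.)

G has 16 subgroups. Checking conjugation-invariance by order — order 1: 1/1 normal; order 2: 1/7 normal; order 3: 1/1 normal; order 4: 0/3 normal; order 6: 3/3 normal; order 12: 1/1 normal.
Total normal subgroups: 7.

7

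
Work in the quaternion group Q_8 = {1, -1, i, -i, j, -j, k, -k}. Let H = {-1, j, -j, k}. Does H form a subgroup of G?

No

The identity 1 ∉ H, so H is not a subgroup.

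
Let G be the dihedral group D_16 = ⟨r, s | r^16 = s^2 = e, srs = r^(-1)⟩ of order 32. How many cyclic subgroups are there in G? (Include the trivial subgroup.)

21

A cyclic subgroup of order d is generated by each of its φ(d) elements of order d, so the cyclic subgroups of order d number (#elements of order d)/φ(d).
Cyclic subgroups by order — order 1: 1; order 2: 17; order 4: 1; order 8: 1; order 16: 1.
Total: 21.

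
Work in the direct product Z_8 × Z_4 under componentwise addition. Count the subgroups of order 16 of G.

3

|G| = 32 and 16 | 32, so subgroups of order 16 are possible by Lagrange.
The subgroups of order 16 are: {(0,0), (0,1), (0,2), (0,3), (2,0), (2,1), (2,2), (2,3), (4,0), (4,1), (4,2), (4,3), (6,0), (6,1), (6,2), (6,3)}; {(0,0), (0,2), (1,0), (1,2), (2,0), (2,2), (3,0), (3,2), (4,0), (4,2), (5,0), (5,2), (6,0), (6,2), (7,0), (7,2)}; {(0,0), (0,2), (1,1), (1,3), (2,0), (2,2), (3,1), (3,3), (4,0), (4,2), (5,1), (5,3), (6,0), (6,2), (7,1), (7,3)}.
So G has 3 subgroups of order 16.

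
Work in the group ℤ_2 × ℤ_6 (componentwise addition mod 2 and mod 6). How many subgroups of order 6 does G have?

|G| = 12 and 6 | 12, so subgroups of order 6 are possible by Lagrange.
The subgroups of order 6 are: {(0,0), (0,1), (0,2), (0,3), (0,4), (0,5)}; {(0,0), (0,2), (0,4), (1,0), (1,2), (1,4)}; {(0,0), (0,2), (0,4), (1,1), (1,3), (1,5)}.
So G has 3 subgroups of order 6.

3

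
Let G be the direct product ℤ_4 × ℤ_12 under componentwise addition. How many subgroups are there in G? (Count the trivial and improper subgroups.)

30

|G| = 48, so by Lagrange every subgroup order divides 48. Divisors: 1, 2, 3, 4, 6, 8, 12, 16, 24, 48.
Subgroups by order — order 1: 1; order 2: 3; order 3: 1; order 4: 7; order 6: 3; order 8: 3; order 12: 7; order 16: 1; order 24: 3; order 48: 1.
Total: 1 + 3 + 1 + 7 + 3 + 3 + 7 + 1 + 3 + 1 = 30.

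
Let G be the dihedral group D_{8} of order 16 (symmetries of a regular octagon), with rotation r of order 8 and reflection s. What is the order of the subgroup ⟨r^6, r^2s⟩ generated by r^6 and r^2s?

|⟨r^6⟩| = 4 and |⟨r^2s⟩| = 2, so |H| is a multiple of lcm(4, 2) = 4 and divides |G| = 16.
Closing under the operation: H = {e, r^2, r^4, r^6, s, r^2s, r^4s, r^6s}, so |H| = 8.

8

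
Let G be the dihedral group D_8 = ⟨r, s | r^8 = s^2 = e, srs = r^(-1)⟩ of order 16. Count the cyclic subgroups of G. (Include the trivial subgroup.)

A cyclic subgroup of order d is generated by each of its φ(d) elements of order d, so the cyclic subgroups of order d number (#elements of order d)/φ(d).
Cyclic subgroups by order — order 1: 1; order 2: 9; order 4: 1; order 8: 1.
Total: 12.

12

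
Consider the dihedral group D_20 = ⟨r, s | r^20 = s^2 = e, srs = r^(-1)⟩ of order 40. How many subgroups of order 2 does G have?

21

|G| = 40 and 2 | 40, so subgroups of order 2 are possible by Lagrange.
The subgroups of order 2 are: {e, r^10}; {e, r^10s}; {e, r^11s}; {e, r^12s}; … (21 in all).
So G has 21 subgroups of order 2.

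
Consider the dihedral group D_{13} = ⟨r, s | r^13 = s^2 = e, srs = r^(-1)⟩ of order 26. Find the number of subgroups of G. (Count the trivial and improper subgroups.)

|G| = 26, so by Lagrange every subgroup order divides 26. Divisors: 1, 2, 13, 26.
Subgroups by order — order 1: 1; order 2: 13; order 13: 1; order 26: 1.
Total: 1 + 13 + 1 + 1 = 16.

16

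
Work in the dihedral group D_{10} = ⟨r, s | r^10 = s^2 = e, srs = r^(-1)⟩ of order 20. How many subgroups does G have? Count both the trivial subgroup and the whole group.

|G| = 20, so by Lagrange every subgroup order divides 20. Divisors: 1, 2, 4, 5, 10, 20.
Subgroups by order — order 1: 1; order 2: 11; order 4: 5; order 5: 1; order 10: 3; order 20: 1.
Total: 1 + 11 + 5 + 1 + 3 + 1 = 22.

22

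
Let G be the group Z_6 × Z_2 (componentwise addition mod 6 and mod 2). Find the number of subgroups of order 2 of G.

|G| = 12 and 2 | 12, so subgroups of order 2 are possible by Lagrange.
The subgroups of order 2 are: {(0,0), (0,1)}; {(0,0), (3,0)}; {(0,0), (3,1)}.
So G has 3 subgroups of order 2.

3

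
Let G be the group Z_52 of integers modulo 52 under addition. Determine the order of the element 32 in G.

In Z_52, the order of an element a is n/gcd(a, n).
gcd(32, 52) = 4, so |⟨32⟩| = 52/4 = 13.

13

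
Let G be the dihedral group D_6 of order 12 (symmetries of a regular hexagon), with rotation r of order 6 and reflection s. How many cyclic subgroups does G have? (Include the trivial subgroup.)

10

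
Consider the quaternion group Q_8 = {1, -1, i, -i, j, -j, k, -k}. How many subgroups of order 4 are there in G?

|G| = 8 and 4 | 8, so subgroups of order 4 are possible by Lagrange.
The subgroups of order 4 are: {1, -1, i, -i}; {1, -1, j, -j}; {1, -1, k, -k}.
So G has 3 subgroups of order 4.

3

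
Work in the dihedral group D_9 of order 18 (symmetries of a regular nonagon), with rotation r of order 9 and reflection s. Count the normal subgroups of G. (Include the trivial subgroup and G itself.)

4

G has 16 subgroups. Checking conjugation-invariance by order — order 1: 1/1 normal; order 2: 0/9 normal; order 3: 1/1 normal; order 6: 0/3 normal; order 9: 1/1 normal; order 18: 1/1 normal.
Total normal subgroups: 4.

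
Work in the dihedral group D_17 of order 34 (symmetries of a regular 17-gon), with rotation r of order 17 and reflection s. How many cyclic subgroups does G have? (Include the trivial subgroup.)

A cyclic subgroup of order d is generated by each of its φ(d) elements of order d, so the cyclic subgroups of order d number (#elements of order d)/φ(d).
Cyclic subgroups by order — order 1: 1; order 2: 17; order 17: 1.
Total: 19.

19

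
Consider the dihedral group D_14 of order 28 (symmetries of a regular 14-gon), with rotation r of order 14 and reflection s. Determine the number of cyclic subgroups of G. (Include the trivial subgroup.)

18

A cyclic subgroup of order d is generated by each of its φ(d) elements of order d, so the cyclic subgroups of order d number (#elements of order d)/φ(d).
Cyclic subgroups by order — order 1: 1; order 2: 15; order 7: 1; order 14: 1.
Total: 18.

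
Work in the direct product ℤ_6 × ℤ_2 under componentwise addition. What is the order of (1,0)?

The order of (1,0) in Z_6 × Z_2 is lcm(ord(1) in Z_6, ord(0) in Z_2).
ord(1) = 6 and ord(0) = 1, so |⟨(1,0)⟩| = lcm(6, 1) = 6.

6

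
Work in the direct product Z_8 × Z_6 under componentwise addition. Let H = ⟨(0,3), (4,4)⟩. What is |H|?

|⟨(0,3)⟩| = 2 and |⟨(4,4)⟩| = 6, so |H| is a multiple of lcm(2, 6) = 6 and divides |G| = 48.
Closing under the operation: H = {(0,0), (0,1), (0,2), (0,3), (0,4), (0,5), (4,0), (4,1), (4,2), (4,3), (4,4), (4,5)}, so |H| = 12.

12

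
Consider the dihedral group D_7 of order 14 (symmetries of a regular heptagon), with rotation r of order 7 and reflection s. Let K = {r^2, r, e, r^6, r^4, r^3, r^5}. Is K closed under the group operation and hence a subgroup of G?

|K| = 7 divides |G| = 14, consistent with Lagrange.
K contains the identity, every element's inverse is in K, and K is closed under ·: it is a subgroup.
In fact K = ⟨r^4⟩.

Yes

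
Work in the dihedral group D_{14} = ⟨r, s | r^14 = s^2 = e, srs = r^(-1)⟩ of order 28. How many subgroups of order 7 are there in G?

1

|G| = 28 and 7 | 28, so subgroups of order 7 are possible by Lagrange.
The subgroups of order 7 are: {e, r^2, r^4, r^6, r^8, r^10, r^12}.
So G has 1 subgroup of order 7.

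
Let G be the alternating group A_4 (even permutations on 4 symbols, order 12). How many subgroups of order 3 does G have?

4

|G| = 12 and 3 | 12, so subgroups of order 3 are possible by Lagrange.
The subgroups of order 3 are: {e, (1 2 3), (1 3 2)}; {e, (1 2 4), (1 4 2)}; {e, (1 3 4), (1 4 3)}; {e, (2 3 4), (2 4 3)}.
So G has 4 subgroups of order 3.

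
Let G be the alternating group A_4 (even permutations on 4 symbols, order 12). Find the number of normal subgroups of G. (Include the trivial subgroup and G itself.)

G has 10 subgroups. Checking conjugation-invariance by order — order 1: 1/1 normal; order 2: 0/3 normal; order 3: 0/4 normal; order 4: 1/1 normal; order 12: 1/1 normal.
Total normal subgroups: 3.

3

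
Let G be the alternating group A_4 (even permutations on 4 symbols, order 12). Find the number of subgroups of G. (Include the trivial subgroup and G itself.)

|G| = 12, so by Lagrange every subgroup order divides 12. Divisors: 1, 2, 3, 4, 6, 12.
Subgroups by order — order 1: 1; order 2: 3; order 3: 4; order 4: 1; order 6: 0; order 12: 1.
Total: 1 + 3 + 4 + 1 + 0 + 1 = 10.

10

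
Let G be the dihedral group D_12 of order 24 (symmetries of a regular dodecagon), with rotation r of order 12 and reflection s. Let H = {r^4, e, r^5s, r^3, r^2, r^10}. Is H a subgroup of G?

r^4 ∈ H but its inverse r^8 ∉ H, so H is not a subgroup.

No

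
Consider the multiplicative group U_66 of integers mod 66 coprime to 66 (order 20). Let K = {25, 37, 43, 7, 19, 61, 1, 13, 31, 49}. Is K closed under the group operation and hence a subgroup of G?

Yes

|K| = 10 divides |G| = 20, consistent with Lagrange.
K contains the identity, every element's inverse is in K, and K is closed under ·: it is a subgroup.
In fact K = ⟨7⟩.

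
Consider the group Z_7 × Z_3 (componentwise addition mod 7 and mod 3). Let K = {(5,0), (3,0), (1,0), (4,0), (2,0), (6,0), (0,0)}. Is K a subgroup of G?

Yes

|K| = 7 divides |G| = 21, consistent with Lagrange.
K contains the identity, every element's inverse is in K, and K is closed under +: it is a subgroup.
In fact K = ⟨(4,0)⟩.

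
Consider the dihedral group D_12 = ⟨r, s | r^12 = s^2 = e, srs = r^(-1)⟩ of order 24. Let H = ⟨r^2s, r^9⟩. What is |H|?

8

|⟨r^2s⟩| = 2 and |⟨r^9⟩| = 4, so |H| is a multiple of lcm(2, 4) = 4 and divides |G| = 24.
Closing under the operation: H = {e, r^3, r^6, r^9, r^2s, r^5s, r^8s, r^11s}, so |H| = 8.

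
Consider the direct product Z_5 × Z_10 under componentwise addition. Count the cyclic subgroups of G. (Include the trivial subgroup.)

A cyclic subgroup of order d is generated by each of its φ(d) elements of order d, so the cyclic subgroups of order d number (#elements of order d)/φ(d).
Cyclic subgroups by order — order 1: 1; order 2: 1; order 5: 6; order 10: 6.
Total: 14.

14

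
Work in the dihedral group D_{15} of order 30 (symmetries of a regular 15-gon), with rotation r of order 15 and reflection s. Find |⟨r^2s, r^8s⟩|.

|⟨r^2s⟩| = 2 and |⟨r^8s⟩| = 2, so |H| is a multiple of lcm(2, 2) = 2 and divides |G| = 30.
Closing under the operation: H = {e, r^3, r^6, r^9, r^12, r^2s, r^5s, r^8s, r^11s, r^14s}, so |H| = 10.

10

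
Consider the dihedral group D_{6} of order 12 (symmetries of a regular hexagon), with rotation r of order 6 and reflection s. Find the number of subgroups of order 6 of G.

3

|G| = 12 and 6 | 12, so subgroups of order 6 are possible by Lagrange.
The subgroups of order 6 are: {e, r, r^2, r^3, r^4, r^5}; {e, r^2, r^4, s, r^2s, r^4s}; {e, r^2, r^4, rs, r^3s, r^5s}.
So G has 3 subgroups of order 6.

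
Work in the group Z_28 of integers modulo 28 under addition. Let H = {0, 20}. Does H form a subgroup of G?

20 ∈ H but its inverse 8 ∉ H, so H is not a subgroup.

No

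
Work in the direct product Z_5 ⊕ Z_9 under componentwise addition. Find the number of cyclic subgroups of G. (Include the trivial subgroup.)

6

Each element a generates a cyclic subgroup ⟨a⟩; distinct elements may generate the same one (a cyclic group of order d has φ(d) generators).
Cyclic subgroups by order — order 1: 1; order 3: 1; order 5: 1; order 9: 1; order 15: 1; order 45: 1.
Total: 6.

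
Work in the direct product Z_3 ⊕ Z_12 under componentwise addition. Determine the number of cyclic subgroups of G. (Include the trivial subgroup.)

Group the elements of G by the cyclic subgroup they generate; each cyclic subgroup of order d accounts for φ(d) elements.
Cyclic subgroups by order — order 1: 1; order 2: 1; order 3: 4; order 4: 1; order 6: 4; order 12: 4.
Total: 15.

15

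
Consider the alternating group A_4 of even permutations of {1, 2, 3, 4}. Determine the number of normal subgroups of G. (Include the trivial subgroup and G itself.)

G has 10 subgroups. Checking conjugation-invariance by order — order 1: 1/1 normal; order 2: 0/3 normal; order 3: 0/4 normal; order 4: 1/1 normal; order 12: 1/1 normal.
Total normal subgroups: 3.

3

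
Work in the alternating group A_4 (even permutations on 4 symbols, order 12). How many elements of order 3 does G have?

8

The elements of order 3 are: (2 3 4), (2 4 3), (1 2 3), (1 2 4), (1 3 2), (1 3 4), (1 4 2), (1 4 3).
That's 8.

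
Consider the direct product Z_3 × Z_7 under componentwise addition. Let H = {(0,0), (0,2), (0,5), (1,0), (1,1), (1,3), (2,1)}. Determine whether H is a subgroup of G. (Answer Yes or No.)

No

(2,1) ∈ H but its inverse (1,6) ∉ H, so H is not a subgroup.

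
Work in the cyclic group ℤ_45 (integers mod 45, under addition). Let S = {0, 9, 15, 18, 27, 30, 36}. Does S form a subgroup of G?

No

|S| = 7 does not divide |G| = 45, so by Lagrange S is not a subgroup.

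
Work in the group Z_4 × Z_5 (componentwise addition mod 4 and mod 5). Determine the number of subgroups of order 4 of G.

1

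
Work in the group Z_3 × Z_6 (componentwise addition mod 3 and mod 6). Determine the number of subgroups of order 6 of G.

|G| = 18 and 6 | 18, so subgroups of order 6 are possible by Lagrange.
The subgroups of order 6 are: {(0,0), (0,1), (0,2), (0,3), (0,4), (0,5)}; {(0,0), (0,3), (1,0), (1,3), (2,0), (2,3)}; {(0,0), (0,3), (1,1), (1,4), (2,2), (2,5)}; {(0,0), (0,3), (1,2), (1,5), (2,1), (2,4)}.
So G has 4 subgroups of order 6.

4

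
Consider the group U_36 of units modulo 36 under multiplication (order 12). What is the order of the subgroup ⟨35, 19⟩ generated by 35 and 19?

|⟨35⟩| = 2 and |⟨19⟩| = 2, so |H| is a multiple of lcm(2, 2) = 2 and divides |G| = 12.
Closing under the operation: H = {1, 17, 19, 35}, so |H| = 4.

4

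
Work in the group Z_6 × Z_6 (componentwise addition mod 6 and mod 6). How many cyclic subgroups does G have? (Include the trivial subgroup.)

20

Group the elements of G by the cyclic subgroup they generate; each cyclic subgroup of order d accounts for φ(d) elements.
Cyclic subgroups by order — order 1: 1; order 2: 3; order 3: 4; order 6: 12.
Total: 20.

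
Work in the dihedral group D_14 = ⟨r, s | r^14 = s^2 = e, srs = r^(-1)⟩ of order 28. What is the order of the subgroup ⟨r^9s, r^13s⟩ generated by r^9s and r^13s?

14

|⟨r^9s⟩| = 2 and |⟨r^13s⟩| = 2, so |H| is a multiple of lcm(2, 2) = 2 and divides |G| = 28.
Closing under the operation: H = {e, r^2, r^4, r^6, r^8, r^10, r^12, rs, r^3s, r^5s, r^7s, r^9s, r^11s, r^13s}, so |H| = 14.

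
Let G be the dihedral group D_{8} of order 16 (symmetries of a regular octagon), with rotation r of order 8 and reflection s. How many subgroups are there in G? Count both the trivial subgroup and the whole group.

19

|G| = 16, so by Lagrange every subgroup order divides 16. Divisors: 1, 2, 4, 8, 16.
Subgroups by order — order 1: 1; order 2: 9; order 4: 5; order 8: 3; order 16: 1.
Total: 1 + 9 + 5 + 3 + 1 = 19.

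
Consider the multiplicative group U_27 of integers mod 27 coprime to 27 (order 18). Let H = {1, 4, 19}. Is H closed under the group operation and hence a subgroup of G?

19 ∈ H but its inverse 10 ∉ H, so H is not a subgroup.

No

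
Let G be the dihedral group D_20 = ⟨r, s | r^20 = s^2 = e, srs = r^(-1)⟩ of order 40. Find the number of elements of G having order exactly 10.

The elements of order 10 are: r^2, r^6, r^14, r^18.
That's 4.

4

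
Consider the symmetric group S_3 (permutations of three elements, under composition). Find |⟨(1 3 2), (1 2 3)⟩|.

3

|⟨(1 3 2)⟩| = 3 and |⟨(1 2 3)⟩| = 3, so |H| is a multiple of lcm(3, 3) = 3 and divides |G| = 6.
Closing under the operation: H = {e, (1 2 3), (1 3 2)}, so |H| = 3.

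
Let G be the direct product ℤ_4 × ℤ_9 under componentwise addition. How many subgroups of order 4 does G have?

|G| = 36 and 4 | 36, so subgroups of order 4 are possible by Lagrange.
The subgroups of order 4 are: {(0,0), (1,0), (2,0), (3,0)}.
So G has 1 subgroup of order 4.

1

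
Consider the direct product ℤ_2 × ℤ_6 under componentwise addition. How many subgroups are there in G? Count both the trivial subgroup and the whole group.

10

|G| = 12, so by Lagrange every subgroup order divides 12. Divisors: 1, 2, 3, 4, 6, 12.
Subgroups by order — order 1: 1; order 2: 3; order 3: 1; order 4: 1; order 6: 3; order 12: 1.
Total: 1 + 3 + 1 + 1 + 3 + 1 = 10.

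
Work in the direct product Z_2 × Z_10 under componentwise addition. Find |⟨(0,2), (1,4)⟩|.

10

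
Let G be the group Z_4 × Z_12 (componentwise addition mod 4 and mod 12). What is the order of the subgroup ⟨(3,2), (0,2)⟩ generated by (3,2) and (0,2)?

24

|⟨(3,2)⟩| = 12 and |⟨(0,2)⟩| = 6, so |H| is a multiple of lcm(12, 6) = 12 and divides |G| = 48.
Closing under the operation: H = {(0,0), (0,2), (0,4), (0,6), (0,8), (0,10), (1,0), (1,2), (1,4), (1,6), (1,8), (1,10), (2,0), (2,2), (2,4), (2,6), (2,8), (2,10), (3,0), (3,2), (3,4), (3,6), (3,8), (3,10)}, so |H| = 24.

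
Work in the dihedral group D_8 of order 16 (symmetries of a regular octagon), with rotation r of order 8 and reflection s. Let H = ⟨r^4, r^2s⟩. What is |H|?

|⟨r^4⟩| = 2 and |⟨r^2s⟩| = 2, so |H| is a multiple of lcm(2, 2) = 2 and divides |G| = 16.
Closing under the operation: H = {e, r^4, r^2s, r^6s}, so |H| = 4.

4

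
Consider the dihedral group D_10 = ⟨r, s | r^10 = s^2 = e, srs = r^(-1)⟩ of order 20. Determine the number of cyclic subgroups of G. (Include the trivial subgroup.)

14

A cyclic subgroup of order d is generated by each of its φ(d) elements of order d, so the cyclic subgroups of order d number (#elements of order d)/φ(d).
Cyclic subgroups by order — order 1: 1; order 2: 11; order 5: 1; order 10: 1.
Total: 14.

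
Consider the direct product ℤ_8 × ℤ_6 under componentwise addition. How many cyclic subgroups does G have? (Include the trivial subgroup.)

16

A cyclic subgroup of order d is generated by each of its φ(d) elements of order d, so the cyclic subgroups of order d number (#elements of order d)/φ(d).
Cyclic subgroups by order — order 1: 1; order 2: 3; order 3: 1; order 4: 2; order 6: 3; order 8: 2; order 12: 2; order 24: 2.
Total: 16.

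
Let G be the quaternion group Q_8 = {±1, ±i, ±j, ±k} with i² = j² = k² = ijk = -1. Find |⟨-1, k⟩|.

|⟨-1⟩| = 2 and |⟨k⟩| = 4, so |H| is a multiple of lcm(2, 4) = 4 and divides |G| = 8.
Closing under the operation: H = {1, -1, k, -k}, so |H| = 4.

4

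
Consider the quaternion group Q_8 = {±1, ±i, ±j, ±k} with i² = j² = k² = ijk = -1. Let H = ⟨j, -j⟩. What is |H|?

4

|⟨j⟩| = 4 and |⟨-j⟩| = 4, so |H| is a multiple of lcm(4, 4) = 4 and divides |G| = 8.
Closing under the operation: H = {1, -1, j, -j}, so |H| = 4.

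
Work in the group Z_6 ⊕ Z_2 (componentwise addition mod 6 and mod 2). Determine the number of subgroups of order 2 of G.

|G| = 12 and 2 | 12, so subgroups of order 2 are possible by Lagrange.
The subgroups of order 2 are: {(0,0), (0,1)}; {(0,0), (3,0)}; {(0,0), (3,1)}.
So G has 3 subgroups of order 2.

3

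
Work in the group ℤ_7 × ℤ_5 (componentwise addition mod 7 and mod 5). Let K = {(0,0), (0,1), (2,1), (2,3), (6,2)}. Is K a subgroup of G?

No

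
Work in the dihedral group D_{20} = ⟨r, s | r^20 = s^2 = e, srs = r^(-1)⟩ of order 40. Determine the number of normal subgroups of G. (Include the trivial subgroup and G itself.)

G has 48 subgroups. Checking conjugation-invariance by order — order 1: 1/1 normal; order 2: 1/21 normal; order 4: 1/11 normal; order 5: 1/1 normal; order 8: 0/5 normal; order 10: 1/5 normal; order 20: 3/3 normal; order 40: 1/1 normal.
Total normal subgroups: 9.

9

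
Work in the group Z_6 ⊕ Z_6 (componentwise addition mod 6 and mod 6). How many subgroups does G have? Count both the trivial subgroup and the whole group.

|G| = 36, so by Lagrange every subgroup order divides 36. Divisors: 1, 2, 3, 4, 6, 9, 12, 18, 36.
Subgroups by order — order 1: 1; order 2: 3; order 3: 4; order 4: 1; order 6: 12; order 9: 1; order 12: 4; order 18: 3; order 36: 1.
Total: 1 + 3 + 4 + 1 + 12 + 1 + 4 + 3 + 1 = 30.

30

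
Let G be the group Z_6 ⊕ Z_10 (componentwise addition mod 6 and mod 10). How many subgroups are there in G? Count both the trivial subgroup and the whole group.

20

|G| = 60, so by Lagrange every subgroup order divides 60. Divisors: 1, 2, 3, 4, 5, 6, 10, 12, 15, 20, 30, 60.
Subgroups by order — order 1: 1; order 2: 3; order 3: 1; order 4: 1; order 5: 1; order 6: 3; order 10: 3; order 12: 1; order 15: 1; order 20: 1; order 30: 3; order 60: 1.
Total: 1 + 3 + 1 + 1 + 1 + 3 + 3 + 1 + 1 + 1 + 3 + 1 = 20.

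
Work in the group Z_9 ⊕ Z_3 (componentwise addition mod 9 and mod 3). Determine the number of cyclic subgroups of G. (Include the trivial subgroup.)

8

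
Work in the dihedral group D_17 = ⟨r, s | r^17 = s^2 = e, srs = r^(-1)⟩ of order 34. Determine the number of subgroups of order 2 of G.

|G| = 34 and 2 | 34, so subgroups of order 2 are possible by Lagrange.
The subgroups of order 2 are: {e, r^10s}; {e, r^11s}; {e, r^12s}; {e, r^13s}; … (17 in all).
So G has 17 subgroups of order 2.

17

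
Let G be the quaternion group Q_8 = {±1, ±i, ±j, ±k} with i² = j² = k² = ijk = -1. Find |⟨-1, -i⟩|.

4

|⟨-1⟩| = 2 and |⟨-i⟩| = 4, so |H| is a multiple of lcm(2, 4) = 4 and divides |G| = 8.
Closing under the operation: H = {1, -1, i, -i}, so |H| = 4.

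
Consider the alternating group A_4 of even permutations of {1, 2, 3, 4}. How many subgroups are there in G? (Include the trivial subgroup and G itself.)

10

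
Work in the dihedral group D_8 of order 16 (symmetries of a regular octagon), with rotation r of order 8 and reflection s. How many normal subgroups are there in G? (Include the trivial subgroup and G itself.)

7

G has 19 subgroups. Checking conjugation-invariance by order — order 1: 1/1 normal; order 2: 1/9 normal; order 4: 1/5 normal; order 8: 3/3 normal; order 16: 1/1 normal.
Total normal subgroups: 7.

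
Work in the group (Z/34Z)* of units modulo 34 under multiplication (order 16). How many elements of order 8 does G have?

4

The elements of order 8 are: 9, 15, 19, 25.
That's 4.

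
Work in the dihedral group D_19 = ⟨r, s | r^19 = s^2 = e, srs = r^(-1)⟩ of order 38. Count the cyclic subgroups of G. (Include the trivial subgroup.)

21

Each element a generates a cyclic subgroup ⟨a⟩; distinct elements may generate the same one (a cyclic group of order d has φ(d) generators).
Cyclic subgroups by order — order 1: 1; order 2: 19; order 19: 1.
Total: 21.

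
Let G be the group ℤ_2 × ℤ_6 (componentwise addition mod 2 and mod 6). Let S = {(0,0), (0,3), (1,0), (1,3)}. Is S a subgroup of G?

|S| = 4 divides |G| = 12, consistent with Lagrange.
S contains the identity, every element's inverse is in S, and S is closed under +: it is a subgroup.

Yes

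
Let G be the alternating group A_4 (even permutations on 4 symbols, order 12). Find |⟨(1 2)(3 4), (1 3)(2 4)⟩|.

4

|⟨(1 2)(3 4)⟩| = 2 and |⟨(1 3)(2 4)⟩| = 2, so |H| is a multiple of lcm(2, 2) = 2 and divides |G| = 12.
Closing under the operation: H = {e, (1 2)(3 4), (1 3)(2 4), (1 4)(2 3)}, so |H| = 4.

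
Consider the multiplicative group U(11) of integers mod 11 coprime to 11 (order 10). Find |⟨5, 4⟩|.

5

|⟨5⟩| = 5 and |⟨4⟩| = 5, so |H| is a multiple of lcm(5, 5) = 5 and divides |G| = 10.
Closing under the operation: H = {1, 3, 4, 5, 9}, so |H| = 5.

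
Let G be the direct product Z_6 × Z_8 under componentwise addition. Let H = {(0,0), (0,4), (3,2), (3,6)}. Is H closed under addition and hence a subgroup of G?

|H| = 4 divides |G| = 48, consistent with Lagrange.
H contains the identity, every element's inverse is in H, and H is closed under +: it is a subgroup.
In fact H = ⟨(3,2)⟩.

Yes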